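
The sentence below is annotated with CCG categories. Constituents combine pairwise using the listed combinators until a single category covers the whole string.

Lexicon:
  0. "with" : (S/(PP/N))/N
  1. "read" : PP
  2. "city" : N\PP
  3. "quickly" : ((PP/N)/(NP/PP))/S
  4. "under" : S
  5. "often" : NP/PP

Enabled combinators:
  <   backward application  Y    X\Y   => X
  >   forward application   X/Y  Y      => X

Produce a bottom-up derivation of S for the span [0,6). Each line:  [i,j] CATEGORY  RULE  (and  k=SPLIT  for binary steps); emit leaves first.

[0,6] S   >
  [0,3] S/(PP/N)   >
    [0,1] "with" : (S/(PP/N))/N
    [1,3] N   <
      [1,2] "read" : PP
      [2,3] "city" : N\PP
  [3,6] PP/N   >
    [3,5] (PP/N)/(NP/PP)   >
      [3,4] "quickly" : ((PP/N)/(NP/PP))/S
      [4,5] "under" : S
    [5,6] "often" : NP/PP

[0,1] (S/(PP/N))/N  lex  "with"
[1,2] PP  lex  "read"
[2,3] N\PP  lex  "city"
[1,3] N  <  k=2
[0,3] S/(PP/N)  >  k=1
[3,4] ((PP/N)/(NP/PP))/S  lex  "quickly"
[4,5] S  lex  "under"
[3,5] (PP/N)/(NP/PP)  >  k=4
[5,6] NP/PP  lex  "often"
[3,6] PP/N  >  k=5
[0,6] S  >  k=3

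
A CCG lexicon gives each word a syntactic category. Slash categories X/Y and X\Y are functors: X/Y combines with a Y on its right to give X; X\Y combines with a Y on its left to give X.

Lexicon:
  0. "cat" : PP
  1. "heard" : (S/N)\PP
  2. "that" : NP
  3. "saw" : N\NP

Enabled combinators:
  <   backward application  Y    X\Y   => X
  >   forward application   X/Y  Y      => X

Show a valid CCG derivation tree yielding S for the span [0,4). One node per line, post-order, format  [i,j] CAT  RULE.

[0,4] S   >
  [0,2] S/N   <
    [0,1] "cat" : PP
    [1,2] "heard" : (S/N)\PP
  [2,4] N   <
    [2,3] "that" : NP
    [3,4] "saw" : N\NP

[0,1] PP  lex  "cat"
[1,2] (S/N)\PP  lex  "heard"
[0,2] S/N  <  k=1
[2,3] NP  lex  "that"
[3,4] N\NP  lex  "saw"
[2,4] N  <  k=3
[0,4] S  >  k=2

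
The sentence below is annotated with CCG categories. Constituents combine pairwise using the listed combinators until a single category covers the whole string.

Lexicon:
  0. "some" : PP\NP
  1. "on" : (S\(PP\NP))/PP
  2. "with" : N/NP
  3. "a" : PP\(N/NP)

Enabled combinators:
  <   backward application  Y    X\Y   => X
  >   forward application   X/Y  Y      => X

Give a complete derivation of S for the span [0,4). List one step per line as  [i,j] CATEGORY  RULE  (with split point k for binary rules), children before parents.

[0,1] PP\NP  lex  "some"
[1,2] (S\(PP\NP))/PP  lex  "on"
[2,3] N/NP  lex  "with"
[3,4] PP\(N/NP)  lex  "a"
[2,4] PP  <  k=3
[1,4] S\(PP\NP)  >  k=2
[0,4] S  <  k=1

[0,4] S   <
  [0,1] "some" : PP\NP
  [1,4] S\(PP\NP)   >
    [1,2] "on" : (S\(PP\NP))/PP
    [2,4] PP   <
      [2,3] "with" : N/NP
      [3,4] "a" : PP\(N/NP)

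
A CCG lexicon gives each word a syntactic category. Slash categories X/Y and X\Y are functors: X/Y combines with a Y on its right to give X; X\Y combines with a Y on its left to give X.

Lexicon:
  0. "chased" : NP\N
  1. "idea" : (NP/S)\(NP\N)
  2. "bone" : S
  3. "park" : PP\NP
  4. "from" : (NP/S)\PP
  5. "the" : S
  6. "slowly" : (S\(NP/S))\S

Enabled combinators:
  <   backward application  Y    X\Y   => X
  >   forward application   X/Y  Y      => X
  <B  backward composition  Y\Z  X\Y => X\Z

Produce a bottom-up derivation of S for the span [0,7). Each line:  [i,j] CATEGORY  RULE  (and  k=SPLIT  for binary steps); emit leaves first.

[0,7] S   <
  [0,5] NP/S   <
    [0,4] PP   <
      [0,3] NP   >
        [0,2] NP/S   <
          [0,1] "chased" : NP\N
          [1,2] "idea" : (NP/S)\(NP\N)
        [2,3] "bone" : S
      [3,4] "park" : PP\NP
    [4,5] "from" : (NP/S)\PP
  [5,7] S\(NP/S)   <
    [5,6] "the" : S
    [6,7] "slowly" : (S\(NP/S))\S

[0,1] NP\N  lex  "chased"
[1,2] (NP/S)\(NP\N)  lex  "idea"
[0,2] NP/S  <  k=1
[2,3] S  lex  "bone"
[0,3] NP  >  k=2
[3,4] PP\NP  lex  "park"
[0,4] PP  <  k=3
[4,5] (NP/S)\PP  lex  "from"
[0,5] NP/S  <  k=4
[5,6] S  lex  "the"
[6,7] (S\(NP/S))\S  lex  "slowly"
[5,7] S\(NP/S)  <  k=6
[0,7] S  <  k=5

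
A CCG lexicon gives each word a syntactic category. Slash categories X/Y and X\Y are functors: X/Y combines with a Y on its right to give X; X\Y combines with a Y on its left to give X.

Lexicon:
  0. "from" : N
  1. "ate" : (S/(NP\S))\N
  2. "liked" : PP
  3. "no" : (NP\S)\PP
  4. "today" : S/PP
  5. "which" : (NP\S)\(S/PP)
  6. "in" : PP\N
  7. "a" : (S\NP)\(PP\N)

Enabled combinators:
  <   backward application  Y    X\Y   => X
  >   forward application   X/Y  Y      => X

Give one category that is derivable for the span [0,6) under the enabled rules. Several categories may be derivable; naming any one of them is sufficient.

NP

[0,8] S   <
  [0,6] NP   <
    [0,4] S   >
      [0,2] S/(NP\S)   <
        [0,1] "from" : N
        [1,2] "ate" : (S/(NP\S))\N
      [2,4] NP\S   <
        [2,3] "liked" : PP
        [3,4] "no" : (NP\S)\PP
    [4,6] NP\S   <
      [4,5] "today" : S/PP
      [5,6] "which" : (NP\S)\(S/PP)
  [6,8] S\NP   <
    [6,7] "in" : PP\N
    [7,8] "a" : (S\NP)\(PP\N)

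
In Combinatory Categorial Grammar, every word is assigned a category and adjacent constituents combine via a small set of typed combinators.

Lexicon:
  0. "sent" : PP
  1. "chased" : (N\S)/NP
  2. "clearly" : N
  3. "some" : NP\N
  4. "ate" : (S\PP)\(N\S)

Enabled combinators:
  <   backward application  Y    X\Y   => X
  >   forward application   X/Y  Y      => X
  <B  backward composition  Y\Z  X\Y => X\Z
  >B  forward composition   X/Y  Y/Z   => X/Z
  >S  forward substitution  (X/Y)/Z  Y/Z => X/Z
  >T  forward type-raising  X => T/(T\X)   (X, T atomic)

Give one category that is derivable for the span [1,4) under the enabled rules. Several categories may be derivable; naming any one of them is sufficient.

N\S

[0,5] S   <
  [0,1] "sent" : PP
  [1,5] S\PP   <
    [1,4] N\S   >
      [1,2] "chased" : (N\S)/NP
      [2,4] NP   <
        [2,3] "clearly" : N
        [3,4] "some" : NP\N
    [4,5] "ate" : (S\PP)\(N\S)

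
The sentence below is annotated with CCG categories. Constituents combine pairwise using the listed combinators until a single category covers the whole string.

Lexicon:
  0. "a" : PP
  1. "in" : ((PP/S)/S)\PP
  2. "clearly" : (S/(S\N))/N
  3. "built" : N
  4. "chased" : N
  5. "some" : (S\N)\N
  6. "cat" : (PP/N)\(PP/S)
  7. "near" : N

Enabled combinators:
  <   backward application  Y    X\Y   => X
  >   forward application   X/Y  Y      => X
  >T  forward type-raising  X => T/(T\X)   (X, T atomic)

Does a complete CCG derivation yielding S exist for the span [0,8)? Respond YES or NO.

NO

PP ((PP/S)/S)\PP (S/(S\N))/N N N (S\N)\N (PP/N)\(PP/S) N
CKY chart[0,8] = {N/(N\PP), NP/(NP\PP), PP, PP/(PP\PP), S/(S\PP)}; S ∉ chart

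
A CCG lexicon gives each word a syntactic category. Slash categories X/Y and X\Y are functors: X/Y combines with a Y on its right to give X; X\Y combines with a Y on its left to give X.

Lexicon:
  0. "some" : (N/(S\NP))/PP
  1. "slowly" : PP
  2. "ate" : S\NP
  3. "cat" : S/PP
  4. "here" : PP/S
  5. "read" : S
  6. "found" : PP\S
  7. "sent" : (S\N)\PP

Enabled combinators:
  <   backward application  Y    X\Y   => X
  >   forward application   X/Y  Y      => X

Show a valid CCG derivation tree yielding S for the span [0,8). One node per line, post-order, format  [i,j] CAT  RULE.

[0,8] S   <
  [0,3] N   >
    [0,2] N/(S\NP)   >
      [0,1] "some" : (N/(S\NP))/PP
      [1,2] "slowly" : PP
    [2,3] "ate" : S\NP
  [3,8] S\N   <
    [3,7] PP   <
      [3,6] S   >
        [3,4] "cat" : S/PP
        [4,6] PP   >
          [4,5] "here" : PP/S
          [5,6] "read" : S
      [6,7] "found" : PP\S
    [7,8] "sent" : (S\N)\PP

[0,1] (N/(S\NP))/PP  lex  "some"
[1,2] PP  lex  "slowly"
[0,2] N/(S\NP)  >  k=1
[2,3] S\NP  lex  "ate"
[0,3] N  >  k=2
[3,4] S/PP  lex  "cat"
[4,5] PP/S  lex  "here"
[5,6] S  lex  "read"
[4,6] PP  >  k=5
[3,6] S  >  k=4
[6,7] PP\S  lex  "found"
[3,7] PP  <  k=6
[7,8] (S\N)\PP  lex  "sent"
[3,8] S\N  <  k=7
[0,8] S  <  k=3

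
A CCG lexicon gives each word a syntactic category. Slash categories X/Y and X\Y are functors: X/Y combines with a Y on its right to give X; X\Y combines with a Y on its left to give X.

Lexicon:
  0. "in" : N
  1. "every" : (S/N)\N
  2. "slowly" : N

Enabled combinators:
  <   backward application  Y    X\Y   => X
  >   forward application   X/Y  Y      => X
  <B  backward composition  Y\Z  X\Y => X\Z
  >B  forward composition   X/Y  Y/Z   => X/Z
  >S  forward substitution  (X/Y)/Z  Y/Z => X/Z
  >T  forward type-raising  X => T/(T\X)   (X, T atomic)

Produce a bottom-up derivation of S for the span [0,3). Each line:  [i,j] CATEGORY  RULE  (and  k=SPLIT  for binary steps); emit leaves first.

[0,1] N  lex  "in"
[1,2] (S/N)\N  lex  "every"
[0,2] S/N  <  k=1
[2,3] N  lex  "slowly"
[0,3] S  >  k=2

[0,3] S   >
  [0,2] S/N   <
    [0,1] "in" : N
    [1,2] "every" : (S/N)\N
  [2,3] "slowly" : N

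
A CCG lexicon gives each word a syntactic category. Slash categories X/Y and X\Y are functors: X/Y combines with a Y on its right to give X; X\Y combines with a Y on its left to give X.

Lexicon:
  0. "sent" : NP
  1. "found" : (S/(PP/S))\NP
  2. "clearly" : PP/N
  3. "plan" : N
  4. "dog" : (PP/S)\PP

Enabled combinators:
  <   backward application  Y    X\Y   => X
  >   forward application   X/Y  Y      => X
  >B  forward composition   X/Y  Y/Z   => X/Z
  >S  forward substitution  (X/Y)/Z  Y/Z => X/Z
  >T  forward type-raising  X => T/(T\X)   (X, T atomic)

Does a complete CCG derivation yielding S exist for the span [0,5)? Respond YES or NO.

YES

[0,5] S   >
  [0,2] S/(PP/S)   <
    [0,1] "sent" : NP
    [1,2] "found" : (S/(PP/S))\NP
  [2,5] PP/S   <
    [2,4] PP   >
      [2,3] "clearly" : PP/N
      [3,4] "plan" : N
    [4,5] "dog" : (PP/S)\PP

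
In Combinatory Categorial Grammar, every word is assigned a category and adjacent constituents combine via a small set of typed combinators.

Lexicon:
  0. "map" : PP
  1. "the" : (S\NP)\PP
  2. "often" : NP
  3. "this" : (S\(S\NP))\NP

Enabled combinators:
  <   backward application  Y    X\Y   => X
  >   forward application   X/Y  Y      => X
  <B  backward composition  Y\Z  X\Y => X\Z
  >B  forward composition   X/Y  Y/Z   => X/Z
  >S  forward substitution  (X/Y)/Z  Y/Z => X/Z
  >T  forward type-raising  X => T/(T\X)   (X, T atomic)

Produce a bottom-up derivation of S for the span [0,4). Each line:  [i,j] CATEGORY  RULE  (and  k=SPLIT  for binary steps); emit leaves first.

[0,4] S   <
  [0,2] S\NP   <
    [0,1] "map" : PP
    [1,2] "the" : (S\NP)\PP
  [2,4] S\(S\NP)   <
    [2,3] "often" : NP
    [3,4] "this" : (S\(S\NP))\NP

[0,1] PP  lex  "map"
[1,2] (S\NP)\PP  lex  "the"
[0,2] S\NP  <  k=1
[2,3] NP  lex  "often"
[3,4] (S\(S\NP))\NP  lex  "this"
[2,4] S\(S\NP)  <  k=3
[0,4] S  <  k=2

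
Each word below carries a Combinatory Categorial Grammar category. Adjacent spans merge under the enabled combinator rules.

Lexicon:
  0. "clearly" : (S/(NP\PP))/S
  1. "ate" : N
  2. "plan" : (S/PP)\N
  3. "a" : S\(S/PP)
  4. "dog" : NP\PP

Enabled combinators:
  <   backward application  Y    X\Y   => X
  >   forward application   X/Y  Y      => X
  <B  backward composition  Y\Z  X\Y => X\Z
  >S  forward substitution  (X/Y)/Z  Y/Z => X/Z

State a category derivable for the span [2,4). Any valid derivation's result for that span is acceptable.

S\N

[0,5] S   >
  [0,4] S/(NP\PP)   >
    [0,1] "clearly" : (S/(NP\PP))/S
    [1,4] S   <
      [1,2] "ate" : N
      [2,4] S\N   <B
        [2,3] "plan" : (S/PP)\N
        [3,4] "a" : S\(S/PP)
  [4,5] "dog" : NP\PP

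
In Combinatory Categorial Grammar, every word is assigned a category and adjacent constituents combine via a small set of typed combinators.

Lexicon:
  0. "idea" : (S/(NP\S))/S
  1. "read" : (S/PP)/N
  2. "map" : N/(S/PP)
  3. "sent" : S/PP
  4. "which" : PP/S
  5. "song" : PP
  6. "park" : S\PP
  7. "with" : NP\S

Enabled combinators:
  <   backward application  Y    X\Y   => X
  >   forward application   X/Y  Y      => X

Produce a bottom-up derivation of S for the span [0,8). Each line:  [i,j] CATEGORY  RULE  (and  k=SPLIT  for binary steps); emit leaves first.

[0,8] S   >
  [0,7] S/(NP\S)   >
    [0,1] "idea" : (S/(NP\S))/S
    [1,7] S   >
      [1,4] S/PP   >
        [1,2] "read" : (S/PP)/N
        [2,4] N   >
          [2,3] "map" : N/(S/PP)
          [3,4] "sent" : S/PP
      [4,7] PP   >
        [4,5] "which" : PP/S
        [5,7] S   <
          [5,6] "song" : PP
          [6,7] "park" : S\PP
  [7,8] "with" : NP\S

[0,1] (S/(NP\S))/S  lex  "idea"
[1,2] (S/PP)/N  lex  "read"
[2,3] N/(S/PP)  lex  "map"
[3,4] S/PP  lex  "sent"
[2,4] N  >  k=3
[1,4] S/PP  >  k=2
[4,5] PP/S  lex  "which"
[5,6] PP  lex  "song"
[6,7] S\PP  lex  "park"
[5,7] S  <  k=6
[4,7] PP  >  k=5
[1,7] S  >  k=4
[0,7] S/(NP\S)  >  k=1
[7,8] NP\S  lex  "with"
[0,8] S  >  k=7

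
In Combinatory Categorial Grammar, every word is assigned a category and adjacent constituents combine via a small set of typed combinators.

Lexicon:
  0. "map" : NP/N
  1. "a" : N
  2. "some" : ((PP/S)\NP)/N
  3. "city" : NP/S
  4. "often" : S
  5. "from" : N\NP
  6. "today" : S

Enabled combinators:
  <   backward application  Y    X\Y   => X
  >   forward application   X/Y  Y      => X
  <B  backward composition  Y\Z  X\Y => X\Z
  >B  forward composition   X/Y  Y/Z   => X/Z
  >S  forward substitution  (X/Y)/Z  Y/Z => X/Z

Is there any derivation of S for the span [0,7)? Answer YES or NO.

NO

NP/N N ((PP/S)\NP)/N NP/S S N\NP S
CKY chart[0,7] = {PP}; S ∉ chart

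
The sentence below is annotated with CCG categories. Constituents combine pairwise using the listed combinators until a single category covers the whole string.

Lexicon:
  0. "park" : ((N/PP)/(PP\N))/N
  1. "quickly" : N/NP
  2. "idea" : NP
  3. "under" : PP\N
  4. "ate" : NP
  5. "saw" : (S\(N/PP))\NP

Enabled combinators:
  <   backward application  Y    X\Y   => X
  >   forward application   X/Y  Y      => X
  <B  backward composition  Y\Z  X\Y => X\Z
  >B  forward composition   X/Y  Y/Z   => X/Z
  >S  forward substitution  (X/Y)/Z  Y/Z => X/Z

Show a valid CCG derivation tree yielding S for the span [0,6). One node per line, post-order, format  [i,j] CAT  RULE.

[0,6] S   <
  [0,4] N/PP   >
    [0,3] (N/PP)/(PP\N)   >
      [0,1] "park" : ((N/PP)/(PP\N))/N
      [1,3] N   >
        [1,2] "quickly" : N/NP
        [2,3] "idea" : NP
    [3,4] "under" : PP\N
  [4,6] S\(N/PP)   <
    [4,5] "ate" : NP
    [5,6] "saw" : (S\(N/PP))\NP

[0,1] ((N/PP)/(PP\N))/N  lex  "park"
[1,2] N/NP  lex  "quickly"
[2,3] NP  lex  "idea"
[1,3] N  >  k=2
[0,3] (N/PP)/(PP\N)  >  k=1
[3,4] PP\N  lex  "under"
[0,4] N/PP  >  k=3
[4,5] NP  lex  "ate"
[5,6] (S\(N/PP))\NP  lex  "saw"
[4,6] S\(N/PP)  <  k=5
[0,6] S  <  k=4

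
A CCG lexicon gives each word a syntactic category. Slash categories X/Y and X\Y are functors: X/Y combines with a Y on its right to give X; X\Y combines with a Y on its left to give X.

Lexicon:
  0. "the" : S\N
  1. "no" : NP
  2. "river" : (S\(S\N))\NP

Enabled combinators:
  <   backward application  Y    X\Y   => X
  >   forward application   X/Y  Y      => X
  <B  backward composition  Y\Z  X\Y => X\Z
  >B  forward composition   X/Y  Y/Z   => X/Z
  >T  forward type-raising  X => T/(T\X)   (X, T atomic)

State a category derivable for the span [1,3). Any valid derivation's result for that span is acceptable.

[0,3] S   <
  [0,1] "the" : S\N
  [1,3] S\(S\N)   <
    [1,2] "no" : NP
    [2,3] "river" : (S\(S\N))\NP

S\(S\N)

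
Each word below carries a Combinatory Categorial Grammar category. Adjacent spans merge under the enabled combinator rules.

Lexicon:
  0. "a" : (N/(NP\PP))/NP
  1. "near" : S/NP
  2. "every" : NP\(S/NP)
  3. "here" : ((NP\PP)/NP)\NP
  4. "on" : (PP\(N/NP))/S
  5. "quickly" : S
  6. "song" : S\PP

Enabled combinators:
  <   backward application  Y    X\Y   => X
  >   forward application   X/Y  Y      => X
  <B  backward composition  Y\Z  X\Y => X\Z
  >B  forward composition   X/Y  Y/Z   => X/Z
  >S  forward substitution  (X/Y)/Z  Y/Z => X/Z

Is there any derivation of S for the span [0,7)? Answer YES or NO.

YES

[0,7] S   <
  [0,6] PP   <
    [0,4] N/NP   >S
      [0,1] "a" : (N/(NP\PP))/NP
      [1,4] (NP\PP)/NP   <
        [1,3] NP   <
          [1,2] "near" : S/NP
          [2,3] "every" : NP\(S/NP)
        [3,4] "here" : ((NP\PP)/NP)\NP
    [4,6] PP\(N/NP)   >
      [4,5] "on" : (PP\(N/NP))/S
      [5,6] "quickly" : S
  [6,7] "song" : S\PP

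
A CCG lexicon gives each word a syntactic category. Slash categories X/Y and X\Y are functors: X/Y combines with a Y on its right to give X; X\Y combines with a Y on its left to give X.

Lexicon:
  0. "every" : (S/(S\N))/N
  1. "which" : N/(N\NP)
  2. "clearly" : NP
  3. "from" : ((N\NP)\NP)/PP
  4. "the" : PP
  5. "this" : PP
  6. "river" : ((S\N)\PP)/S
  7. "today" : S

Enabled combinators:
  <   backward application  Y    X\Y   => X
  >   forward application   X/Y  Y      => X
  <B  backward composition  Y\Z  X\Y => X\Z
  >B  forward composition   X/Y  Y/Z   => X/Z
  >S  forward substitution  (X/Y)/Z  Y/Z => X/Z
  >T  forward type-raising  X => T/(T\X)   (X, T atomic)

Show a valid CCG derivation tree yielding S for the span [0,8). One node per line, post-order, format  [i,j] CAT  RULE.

[0,8] S   >
  [0,5] S/(S\N)   >
    [0,1] "every" : (S/(S\N))/N
    [1,5] N   >
      [1,2] "which" : N/(N\NP)
      [2,5] N\NP   <
        [2,3] "clearly" : NP
        [3,5] (N\NP)\NP   >
          [3,4] "from" : ((N\NP)\NP)/PP
          [4,5] "the" : PP
  [5,8] S\N   <
    [5,6] "this" : PP
    [6,8] (S\N)\PP   >
      [6,7] "river" : ((S\N)\PP)/S
      [7,8] "today" : S

[0,1] (S/(S\N))/N  lex  "every"
[1,2] N/(N\NP)  lex  "which"
[2,3] NP  lex  "clearly"
[3,4] ((N\NP)\NP)/PP  lex  "from"
[4,5] PP  lex  "the"
[3,5] (N\NP)\NP  >  k=4
[2,5] N\NP  <  k=3
[1,5] N  >  k=2
[0,5] S/(S\N)  >  k=1
[5,6] PP  lex  "this"
[6,7] ((S\N)\PP)/S  lex  "river"
[7,8] S  lex  "today"
[6,8] (S\N)\PP  >  k=7
[5,8] S\N  <  k=6
[0,8] S  >  k=5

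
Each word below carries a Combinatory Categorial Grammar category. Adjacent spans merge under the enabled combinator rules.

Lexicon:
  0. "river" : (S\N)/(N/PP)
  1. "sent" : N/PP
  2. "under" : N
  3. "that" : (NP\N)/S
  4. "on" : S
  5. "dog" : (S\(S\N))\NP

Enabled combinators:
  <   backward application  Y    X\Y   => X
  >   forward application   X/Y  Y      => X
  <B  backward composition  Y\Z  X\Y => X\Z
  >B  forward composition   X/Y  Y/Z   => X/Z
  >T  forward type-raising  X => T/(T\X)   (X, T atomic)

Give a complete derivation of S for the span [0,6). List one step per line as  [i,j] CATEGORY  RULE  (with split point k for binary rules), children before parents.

[0,1] (S\N)/(N/PP)  lex  "river"
[1,2] N/PP  lex  "sent"
[0,2] S\N  >  k=1
[2,3] N  lex  "under"
[3,4] (NP\N)/S  lex  "that"
[4,5] S  lex  "on"
[3,5] NP\N  >  k=4
[2,5] NP  <  k=3
[5,6] (S\(S\N))\NP  lex  "dog"
[2,6] S\(S\N)  <  k=5
[0,6] S  <  k=2

[0,6] S   <
  [0,2] S\N   >
    [0,1] "river" : (S\N)/(N/PP)
    [1,2] "sent" : N/PP
  [2,6] S\(S\N)   <
    [2,5] NP   <
      [2,3] "under" : N
      [3,5] NP\N   >
        [3,4] "that" : (NP\N)/S
        [4,5] "on" : S
    [5,6] "dog" : (S\(S\N))\NP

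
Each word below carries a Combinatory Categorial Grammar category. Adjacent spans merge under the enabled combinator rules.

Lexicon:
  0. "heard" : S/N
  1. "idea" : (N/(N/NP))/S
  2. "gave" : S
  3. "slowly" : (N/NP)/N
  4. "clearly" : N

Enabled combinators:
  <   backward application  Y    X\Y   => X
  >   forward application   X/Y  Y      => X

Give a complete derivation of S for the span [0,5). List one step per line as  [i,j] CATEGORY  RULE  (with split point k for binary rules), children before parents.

[0,5] S   >
  [0,1] "heard" : S/N
  [1,5] N   >
    [1,3] N/(N/NP)   >
      [1,2] "idea" : (N/(N/NP))/S
      [2,3] "gave" : S
    [3,5] N/NP   >
      [3,4] "slowly" : (N/NP)/N
      [4,5] "clearly" : N

[0,1] S/N  lex  "heard"
[1,2] (N/(N/NP))/S  lex  "idea"
[2,3] S  lex  "gave"
[1,3] N/(N/NP)  >  k=2
[3,4] (N/NP)/N  lex  "slowly"
[4,5] N  lex  "clearly"
[3,5] N/NP  >  k=4
[1,5] N  >  k=3
[0,5] S  >  k=1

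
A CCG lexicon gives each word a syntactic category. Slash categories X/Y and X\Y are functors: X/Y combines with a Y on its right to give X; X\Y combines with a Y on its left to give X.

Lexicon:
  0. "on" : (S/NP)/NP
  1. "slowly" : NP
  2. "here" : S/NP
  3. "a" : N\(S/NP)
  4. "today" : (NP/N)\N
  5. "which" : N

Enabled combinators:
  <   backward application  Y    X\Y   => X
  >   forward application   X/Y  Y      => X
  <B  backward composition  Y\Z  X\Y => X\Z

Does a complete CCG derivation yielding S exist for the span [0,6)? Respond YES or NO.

YES

[0,6] S   >
  [0,2] S/NP   >
    [0,1] "on" : (S/NP)/NP
    [1,2] "slowly" : NP
  [2,6] NP   >
    [2,5] NP/N   <
      [2,4] N   <
        [2,3] "here" : S/NP
        [3,4] "a" : N\(S/NP)
      [4,5] "today" : (NP/N)\N
    [5,6] "which" : N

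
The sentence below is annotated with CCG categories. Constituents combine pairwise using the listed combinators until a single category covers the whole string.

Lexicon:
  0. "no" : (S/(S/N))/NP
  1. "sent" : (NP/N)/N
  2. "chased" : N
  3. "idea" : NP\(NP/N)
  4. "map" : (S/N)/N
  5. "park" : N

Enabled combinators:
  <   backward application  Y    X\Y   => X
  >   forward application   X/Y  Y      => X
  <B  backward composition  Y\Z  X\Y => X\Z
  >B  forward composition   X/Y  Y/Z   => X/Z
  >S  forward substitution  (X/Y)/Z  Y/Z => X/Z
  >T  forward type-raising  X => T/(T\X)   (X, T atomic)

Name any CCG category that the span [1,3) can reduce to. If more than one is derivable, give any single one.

NP/N

[0,6] S   >
  [0,4] S/(S/N)   >
    [0,1] "no" : (S/(S/N))/NP
    [1,4] NP   <
      [1,3] NP/N   >
        [1,2] "sent" : (NP/N)/N
        [2,3] "chased" : N
      [3,4] "idea" : NP\(NP/N)
  [4,6] S/N   >
    [4,5] "map" : (S/N)/N
    [5,6] "park" : N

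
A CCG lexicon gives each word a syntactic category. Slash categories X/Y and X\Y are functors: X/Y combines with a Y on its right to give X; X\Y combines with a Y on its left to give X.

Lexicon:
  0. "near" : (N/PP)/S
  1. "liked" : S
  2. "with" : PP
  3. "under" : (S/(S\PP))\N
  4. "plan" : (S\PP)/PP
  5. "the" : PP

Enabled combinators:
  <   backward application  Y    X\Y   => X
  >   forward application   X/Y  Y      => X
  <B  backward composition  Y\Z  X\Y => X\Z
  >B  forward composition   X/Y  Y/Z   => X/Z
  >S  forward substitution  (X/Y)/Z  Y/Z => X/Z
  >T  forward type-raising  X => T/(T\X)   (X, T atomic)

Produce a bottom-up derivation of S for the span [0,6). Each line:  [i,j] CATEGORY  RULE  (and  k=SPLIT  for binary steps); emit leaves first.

[0,1] (N/PP)/S  lex  "near"
[1,2] S  lex  "liked"
[0,2] N/PP  >  k=1
[2,3] PP  lex  "with"
[0,3] N  >  k=2
[3,4] (S/(S\PP))\N  lex  "under"
[0,4] S/(S\PP)  <  k=3
[4,5] (S\PP)/PP  lex  "plan"
[5,6] PP  lex  "the"
[4,6] S\PP  >  k=5
[0,6] S  >  k=4

[0,6] S   >
  [0,4] S/(S\PP)   <
    [0,3] N   >
      [0,2] N/PP   >
        [0,1] "near" : (N/PP)/S
        [1,2] "liked" : S
      [2,3] "with" : PP
    [3,4] "under" : (S/(S\PP))\N
  [4,6] S\PP   >
    [4,5] "plan" : (S\PP)/PP
    [5,6] "the" : PP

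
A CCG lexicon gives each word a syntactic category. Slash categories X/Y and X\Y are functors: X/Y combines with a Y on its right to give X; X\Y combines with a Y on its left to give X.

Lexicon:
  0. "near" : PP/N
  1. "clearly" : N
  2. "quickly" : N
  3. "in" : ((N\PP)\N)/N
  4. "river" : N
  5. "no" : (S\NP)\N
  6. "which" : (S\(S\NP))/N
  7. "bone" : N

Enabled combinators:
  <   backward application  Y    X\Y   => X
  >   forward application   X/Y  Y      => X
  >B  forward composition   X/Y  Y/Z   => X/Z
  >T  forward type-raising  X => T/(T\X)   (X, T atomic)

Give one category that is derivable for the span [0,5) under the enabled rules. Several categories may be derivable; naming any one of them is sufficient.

N

[0,8] S   <
  [0,6] S\NP   <
    [0,5] N   <
      [0,2] PP   >
        [0,1] "near" : PP/N
        [1,2] "clearly" : N
      [2,5] N\PP   <
        [2,3] "quickly" : N
        [3,5] (N\PP)\N   >
          [3,4] "in" : ((N\PP)\N)/N
          [4,5] "river" : N
    [5,6] "no" : (S\NP)\N
  [6,8] S\(S\NP)   >
    [6,7] "which" : (S\(S\NP))/N
    [7,8] "bone" : N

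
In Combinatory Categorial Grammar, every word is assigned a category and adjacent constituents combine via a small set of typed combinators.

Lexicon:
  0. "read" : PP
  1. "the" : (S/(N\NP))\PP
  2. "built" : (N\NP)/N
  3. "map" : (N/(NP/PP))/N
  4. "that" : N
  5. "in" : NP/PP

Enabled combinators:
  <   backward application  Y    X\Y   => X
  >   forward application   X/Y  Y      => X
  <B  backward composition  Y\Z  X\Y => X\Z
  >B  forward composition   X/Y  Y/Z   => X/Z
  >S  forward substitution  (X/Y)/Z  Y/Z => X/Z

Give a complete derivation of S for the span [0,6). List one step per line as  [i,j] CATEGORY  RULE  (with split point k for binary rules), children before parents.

[0,1] PP  lex  "read"
[1,2] (S/(N\NP))\PP  lex  "the"
[0,2] S/(N\NP)  <  k=1
[2,3] (N\NP)/N  lex  "built"
[0,3] S/N  >B  k=2
[3,4] (N/(NP/PP))/N  lex  "map"
[4,5] N  lex  "that"
[3,5] N/(NP/PP)  >  k=4
[5,6] NP/PP  lex  "in"
[3,6] N  >  k=5
[0,6] S  >  k=3

[0,6] S   >
  [0,3] S/N   >B
    [0,2] S/(N\NP)   <
      [0,1] "read" : PP
      [1,2] "the" : (S/(N\NP))\PP
    [2,3] "built" : (N\NP)/N
  [3,6] N   >
    [3,5] N/(NP/PP)   >
      [3,4] "map" : (N/(NP/PP))/N
      [4,5] "that" : N
    [5,6] "in" : NP/PP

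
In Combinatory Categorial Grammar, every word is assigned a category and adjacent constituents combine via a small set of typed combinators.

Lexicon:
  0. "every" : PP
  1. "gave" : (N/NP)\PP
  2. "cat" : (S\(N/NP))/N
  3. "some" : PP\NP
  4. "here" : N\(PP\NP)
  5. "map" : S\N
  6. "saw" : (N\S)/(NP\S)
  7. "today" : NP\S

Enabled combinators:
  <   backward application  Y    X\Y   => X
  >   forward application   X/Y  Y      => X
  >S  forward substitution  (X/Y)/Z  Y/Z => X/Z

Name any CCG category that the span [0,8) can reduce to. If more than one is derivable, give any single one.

[0,8] S   <
  [0,2] N/NP   <
    [0,1] "every" : PP
    [1,2] "gave" : (N/NP)\PP
  [2,8] S\(N/NP)   >
    [2,3] "cat" : (S\(N/NP))/N
    [3,8] N   <
      [3,6] S   <
        [3,5] N   <
          [3,4] "some" : PP\NP
          [4,5] "here" : N\(PP\NP)
        [5,6] "map" : S\N
      [6,8] N\S   >
        [6,7] "saw" : (N\S)/(NP\S)
        [7,8] "today" : NP\S

S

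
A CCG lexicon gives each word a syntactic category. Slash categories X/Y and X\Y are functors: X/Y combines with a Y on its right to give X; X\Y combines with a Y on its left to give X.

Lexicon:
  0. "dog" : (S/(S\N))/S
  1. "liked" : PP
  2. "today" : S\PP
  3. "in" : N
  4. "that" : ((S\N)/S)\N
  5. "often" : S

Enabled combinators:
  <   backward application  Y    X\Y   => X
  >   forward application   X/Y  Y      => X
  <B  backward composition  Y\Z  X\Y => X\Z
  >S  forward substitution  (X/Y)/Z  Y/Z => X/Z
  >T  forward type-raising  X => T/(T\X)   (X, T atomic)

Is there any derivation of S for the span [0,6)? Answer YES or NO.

[0,6] S   >
  [0,3] S/(S\N)   >
    [0,1] "dog" : (S/(S\N))/S
    [1,3] S   >
      [1,2] S/(S\PP)   >T
        [1,2] "liked" : PP
      [2,3] "today" : S\PP
  [3,6] S\N   >
    [3,5] (S\N)/S   <
      [3,4] "in" : N
      [4,5] "that" : ((S\N)/S)\N
    [5,6] "often" : S

YES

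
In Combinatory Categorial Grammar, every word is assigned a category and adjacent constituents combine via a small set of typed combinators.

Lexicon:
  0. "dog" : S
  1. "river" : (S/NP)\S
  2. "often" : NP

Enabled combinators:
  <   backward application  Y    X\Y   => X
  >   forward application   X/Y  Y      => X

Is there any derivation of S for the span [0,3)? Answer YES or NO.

YES

[0,3] S   >
  [0,2] S/NP   <
    [0,1] "dog" : S
    [1,2] "river" : (S/NP)\S
  [2,3] "often" : NP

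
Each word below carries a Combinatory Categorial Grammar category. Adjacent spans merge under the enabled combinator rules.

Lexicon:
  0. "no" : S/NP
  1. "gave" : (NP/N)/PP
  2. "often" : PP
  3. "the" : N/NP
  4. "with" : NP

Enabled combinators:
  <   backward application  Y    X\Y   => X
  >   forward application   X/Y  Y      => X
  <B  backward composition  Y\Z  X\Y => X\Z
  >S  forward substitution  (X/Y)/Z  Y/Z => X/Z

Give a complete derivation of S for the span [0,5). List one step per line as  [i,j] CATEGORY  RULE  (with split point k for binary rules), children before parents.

[0,1] S/NP  lex  "no"
[1,2] (NP/N)/PP  lex  "gave"
[2,3] PP  lex  "often"
[1,3] NP/N  >  k=2
[3,4] N/NP  lex  "the"
[4,5] NP  lex  "with"
[3,5] N  >  k=4
[1,5] NP  >  k=3
[0,5] S  >  k=1

[0,5] S   >
  [0,1] "no" : S/NP
  [1,5] NP   >
    [1,3] NP/N   >
      [1,2] "gave" : (NP/N)/PP
      [2,3] "often" : PP
    [3,5] N   >
      [3,4] "the" : N/NP
      [4,5] "with" : NP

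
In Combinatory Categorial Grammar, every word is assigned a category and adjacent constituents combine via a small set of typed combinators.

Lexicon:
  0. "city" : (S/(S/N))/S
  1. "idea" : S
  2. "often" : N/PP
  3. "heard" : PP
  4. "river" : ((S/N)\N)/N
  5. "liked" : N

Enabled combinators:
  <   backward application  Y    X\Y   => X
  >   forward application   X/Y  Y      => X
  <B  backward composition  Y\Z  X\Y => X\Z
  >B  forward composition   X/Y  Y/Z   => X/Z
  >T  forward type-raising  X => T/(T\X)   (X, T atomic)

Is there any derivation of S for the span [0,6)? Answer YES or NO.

YES

[0,6] S   >
  [0,2] S/(S/N)   >
    [0,1] "city" : (S/(S/N))/S
    [1,2] "idea" : S
  [2,6] S/N   <
    [2,4] N   >
      [2,3] "often" : N/PP
      [3,4] "heard" : PP
    [4,6] (S/N)\N   >
      [4,5] "river" : ((S/N)\N)/N
      [5,6] "liked" : N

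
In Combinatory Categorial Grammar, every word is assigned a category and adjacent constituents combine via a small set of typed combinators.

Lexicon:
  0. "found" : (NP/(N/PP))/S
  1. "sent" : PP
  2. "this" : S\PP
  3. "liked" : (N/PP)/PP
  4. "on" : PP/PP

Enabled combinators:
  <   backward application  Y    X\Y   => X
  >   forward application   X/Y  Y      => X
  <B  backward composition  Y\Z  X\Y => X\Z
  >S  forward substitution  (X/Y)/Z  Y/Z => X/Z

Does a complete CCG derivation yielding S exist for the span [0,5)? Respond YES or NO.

(NP/(N/PP))/S PP S\PP (N/PP)/PP PP/PP
CKY chart[0,5] = {NP}; S ∉ chart

NO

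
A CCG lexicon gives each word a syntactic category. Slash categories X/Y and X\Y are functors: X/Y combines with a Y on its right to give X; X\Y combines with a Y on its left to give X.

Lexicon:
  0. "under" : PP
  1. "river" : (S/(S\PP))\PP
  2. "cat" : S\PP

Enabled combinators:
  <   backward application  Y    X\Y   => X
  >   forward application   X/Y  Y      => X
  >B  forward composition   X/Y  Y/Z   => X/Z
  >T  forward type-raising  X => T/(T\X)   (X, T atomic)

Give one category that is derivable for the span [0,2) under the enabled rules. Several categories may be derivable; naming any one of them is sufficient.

[0,3] S   >
  [0,2] S/(S\PP)   <
    [0,1] "under" : PP
    [1,2] "river" : (S/(S\PP))\PP
  [2,3] "cat" : S\PP

S/(S\PP)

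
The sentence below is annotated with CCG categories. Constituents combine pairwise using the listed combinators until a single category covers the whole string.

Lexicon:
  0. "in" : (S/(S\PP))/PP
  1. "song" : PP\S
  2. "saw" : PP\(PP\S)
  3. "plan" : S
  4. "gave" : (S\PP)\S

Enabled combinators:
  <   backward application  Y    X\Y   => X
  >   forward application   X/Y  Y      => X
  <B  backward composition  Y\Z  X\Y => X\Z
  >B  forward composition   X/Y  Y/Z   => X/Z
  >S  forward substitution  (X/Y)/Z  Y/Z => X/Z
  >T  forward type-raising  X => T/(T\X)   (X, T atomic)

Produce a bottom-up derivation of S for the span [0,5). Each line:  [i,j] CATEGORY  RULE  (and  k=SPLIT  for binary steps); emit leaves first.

[0,5] S   >
  [0,3] S/(S\PP)   >
    [0,1] "in" : (S/(S\PP))/PP
    [1,3] PP   <
      [1,2] "song" : PP\S
      [2,3] "saw" : PP\(PP\S)
  [3,5] S\PP   <
    [3,4] "plan" : S
    [4,5] "gave" : (S\PP)\S

[0,1] (S/(S\PP))/PP  lex  "in"
[1,2] PP\S  lex  "song"
[2,3] PP\(PP\S)  lex  "saw"
[1,3] PP  <  k=2
[0,3] S/(S\PP)  >  k=1
[3,4] S  lex  "plan"
[4,5] (S\PP)\S  lex  "gave"
[3,5] S\PP  <  k=4
[0,5] S  >  k=3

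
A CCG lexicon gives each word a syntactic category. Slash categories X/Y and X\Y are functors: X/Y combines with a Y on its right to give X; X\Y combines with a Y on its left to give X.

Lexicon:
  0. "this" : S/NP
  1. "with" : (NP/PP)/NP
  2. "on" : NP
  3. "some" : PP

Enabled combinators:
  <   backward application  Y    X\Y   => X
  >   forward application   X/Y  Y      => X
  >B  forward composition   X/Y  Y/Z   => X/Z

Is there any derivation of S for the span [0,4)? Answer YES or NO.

[0,4] S   >
  [0,3] S/PP   >B
    [0,1] "this" : S/NP
    [1,3] NP/PP   >
      [1,2] "with" : (NP/PP)/NP
      [2,3] "on" : NP
  [3,4] "some" : PP

YES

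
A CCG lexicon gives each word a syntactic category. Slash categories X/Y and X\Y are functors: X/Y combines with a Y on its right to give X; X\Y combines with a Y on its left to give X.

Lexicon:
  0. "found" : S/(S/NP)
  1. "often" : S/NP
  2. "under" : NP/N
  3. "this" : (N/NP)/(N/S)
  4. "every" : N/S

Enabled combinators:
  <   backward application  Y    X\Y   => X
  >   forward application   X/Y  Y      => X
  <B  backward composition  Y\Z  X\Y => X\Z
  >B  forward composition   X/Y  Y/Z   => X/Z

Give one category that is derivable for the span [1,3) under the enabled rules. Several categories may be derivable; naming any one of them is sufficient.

[0,5] S   >
  [0,1] "found" : S/(S/NP)
  [1,5] S/NP   >B
    [1,3] S/N   >B
      [1,2] "often" : S/NP
      [2,3] "under" : NP/N
    [3,5] N/NP   >
      [3,4] "this" : (N/NP)/(N/S)
      [4,5] "every" : N/S

S/N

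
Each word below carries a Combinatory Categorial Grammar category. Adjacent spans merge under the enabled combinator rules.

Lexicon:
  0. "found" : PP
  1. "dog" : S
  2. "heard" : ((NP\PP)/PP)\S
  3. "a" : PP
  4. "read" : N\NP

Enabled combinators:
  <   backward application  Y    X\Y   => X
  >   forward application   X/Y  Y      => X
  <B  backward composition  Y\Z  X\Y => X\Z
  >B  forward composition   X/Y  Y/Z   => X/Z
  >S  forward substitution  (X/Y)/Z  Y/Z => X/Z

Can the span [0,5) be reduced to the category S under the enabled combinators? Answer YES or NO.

NO

PP S ((NP\PP)/PP)\S PP N\NP
CKY chart[0,5] = {N}; S ∉ chart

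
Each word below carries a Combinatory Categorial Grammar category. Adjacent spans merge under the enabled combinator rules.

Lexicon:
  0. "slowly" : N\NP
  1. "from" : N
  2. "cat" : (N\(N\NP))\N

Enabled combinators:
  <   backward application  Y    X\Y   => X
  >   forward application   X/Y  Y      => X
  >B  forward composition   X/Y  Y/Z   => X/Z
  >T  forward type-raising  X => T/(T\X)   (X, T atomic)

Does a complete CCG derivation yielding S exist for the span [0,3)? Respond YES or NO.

N\NP N (N\(N\NP))\N
CKY chart[0,3] = {N, N/(N\N), NP/(NP\N), PP/(PP\N), S/(S\N)}; S ∉ chart

NO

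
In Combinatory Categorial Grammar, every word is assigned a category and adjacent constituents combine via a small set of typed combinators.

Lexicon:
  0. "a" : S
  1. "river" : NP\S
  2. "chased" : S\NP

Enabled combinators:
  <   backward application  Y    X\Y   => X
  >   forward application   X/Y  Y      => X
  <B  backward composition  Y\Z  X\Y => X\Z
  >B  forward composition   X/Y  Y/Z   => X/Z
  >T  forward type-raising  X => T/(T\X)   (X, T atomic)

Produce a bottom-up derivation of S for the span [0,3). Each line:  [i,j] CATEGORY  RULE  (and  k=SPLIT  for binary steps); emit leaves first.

[0,1] S  lex  "a"
[0,1] NP/(NP\S)  >T
[1,2] NP\S  lex  "river"
[0,2] NP  >  k=1
[2,3] S\NP  lex  "chased"
[0,3] S  <  k=2

[0,3] S   <
  [0,2] NP   >
    [0,1] NP/(NP\S)   >T
      [0,1] "a" : S
    [1,2] "river" : NP\S
  [2,3] "chased" : S\NP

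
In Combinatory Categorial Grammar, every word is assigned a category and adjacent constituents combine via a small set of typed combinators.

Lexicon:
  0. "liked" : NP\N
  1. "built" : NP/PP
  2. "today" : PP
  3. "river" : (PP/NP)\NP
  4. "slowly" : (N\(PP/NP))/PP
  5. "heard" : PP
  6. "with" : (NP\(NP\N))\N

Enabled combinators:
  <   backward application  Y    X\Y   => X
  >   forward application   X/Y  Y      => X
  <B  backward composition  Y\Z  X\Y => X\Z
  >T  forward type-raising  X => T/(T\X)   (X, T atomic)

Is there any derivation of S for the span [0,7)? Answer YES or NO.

NP\N NP/PP PP (PP/NP)\NP (N\(PP/NP))/PP PP (NP\(NP\N))\N
CKY chart[0,7] = {N/(N\NP), NP, NP/(NP\NP), PP/(PP\NP), S/(S\NP)}; S ∉ chart

NO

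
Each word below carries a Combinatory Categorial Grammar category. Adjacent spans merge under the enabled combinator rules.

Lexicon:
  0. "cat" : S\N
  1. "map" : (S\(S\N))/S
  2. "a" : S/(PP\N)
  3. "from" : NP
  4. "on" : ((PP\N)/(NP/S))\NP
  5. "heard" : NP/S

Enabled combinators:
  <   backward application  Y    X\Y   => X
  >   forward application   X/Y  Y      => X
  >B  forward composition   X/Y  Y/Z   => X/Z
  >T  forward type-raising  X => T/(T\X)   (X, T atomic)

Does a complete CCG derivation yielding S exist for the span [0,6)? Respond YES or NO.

YES

[0,6] S   <
  [0,1] "cat" : S\N
  [1,6] S\(S\N)   >
    [1,2] "map" : (S\(S\N))/S
    [2,6] S   >
      [2,3] "a" : S/(PP\N)
      [3,6] PP\N   >
        [3,5] (PP\N)/(NP/S)   <
          [3,4] "from" : NP
          [4,5] "on" : ((PP\N)/(NP/S))\NP
        [5,6] "heard" : NP/S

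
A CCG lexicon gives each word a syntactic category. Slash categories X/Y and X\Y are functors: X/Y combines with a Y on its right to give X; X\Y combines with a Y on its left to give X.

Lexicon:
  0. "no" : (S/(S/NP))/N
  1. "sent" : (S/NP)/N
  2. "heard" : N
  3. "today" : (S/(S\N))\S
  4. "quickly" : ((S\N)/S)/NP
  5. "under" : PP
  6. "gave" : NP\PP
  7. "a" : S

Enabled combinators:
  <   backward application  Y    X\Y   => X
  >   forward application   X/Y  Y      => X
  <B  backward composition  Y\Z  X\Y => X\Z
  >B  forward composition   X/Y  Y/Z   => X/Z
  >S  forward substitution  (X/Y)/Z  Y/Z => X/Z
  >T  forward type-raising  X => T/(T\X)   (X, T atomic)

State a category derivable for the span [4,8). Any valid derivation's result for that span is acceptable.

S\N

[0,8] S   >
  [0,4] S/(S\N)   <
    [0,3] S   >
      [0,2] S/N   >S
        [0,1] "no" : (S/(S/NP))/N
        [1,2] "sent" : (S/NP)/N
      [2,3] "heard" : N
    [3,4] "today" : (S/(S\N))\S
  [4,8] S\N   >
    [4,7] (S\N)/S   >
      [4,5] "quickly" : ((S\N)/S)/NP
      [5,7] NP   <
        [5,6] "under" : PP
        [6,7] "gave" : NP\PP
    [7,8] "a" : S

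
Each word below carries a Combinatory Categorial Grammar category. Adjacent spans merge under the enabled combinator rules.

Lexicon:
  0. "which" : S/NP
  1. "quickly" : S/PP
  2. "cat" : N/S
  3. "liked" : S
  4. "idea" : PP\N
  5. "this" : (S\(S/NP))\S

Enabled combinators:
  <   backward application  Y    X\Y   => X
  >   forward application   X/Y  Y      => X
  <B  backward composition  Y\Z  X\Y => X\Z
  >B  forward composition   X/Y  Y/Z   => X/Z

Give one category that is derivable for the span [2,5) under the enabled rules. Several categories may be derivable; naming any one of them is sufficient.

PP

[0,6] S   <
  [0,1] "which" : S/NP
  [1,6] S\(S/NP)   <
    [1,5] S   >
      [1,2] "quickly" : S/PP
      [2,5] PP   <
        [2,4] N   >
          [2,3] "cat" : N/S
          [3,4] "liked" : S
        [4,5] "idea" : PP\N
    [5,6] "this" : (S\(S/NP))\S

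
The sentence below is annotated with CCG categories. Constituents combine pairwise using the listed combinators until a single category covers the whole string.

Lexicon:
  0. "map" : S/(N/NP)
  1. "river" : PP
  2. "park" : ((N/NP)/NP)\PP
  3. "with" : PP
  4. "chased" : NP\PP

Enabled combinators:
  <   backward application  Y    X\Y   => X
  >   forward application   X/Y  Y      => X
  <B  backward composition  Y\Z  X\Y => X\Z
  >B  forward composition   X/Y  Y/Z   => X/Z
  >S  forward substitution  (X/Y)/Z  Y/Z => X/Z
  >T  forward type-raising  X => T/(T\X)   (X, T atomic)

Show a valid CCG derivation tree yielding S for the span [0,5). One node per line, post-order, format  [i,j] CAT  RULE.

[0,5] S   >
  [0,1] "map" : S/(N/NP)
  [1,5] N/NP   >
    [1,3] (N/NP)/NP   <
      [1,2] "river" : PP
      [2,3] "park" : ((N/NP)/NP)\PP
    [3,5] NP   <
      [3,4] "with" : PP
      [4,5] "chased" : NP\PP

[0,1] S/(N/NP)  lex  "map"
[1,2] PP  lex  "river"
[2,3] ((N/NP)/NP)\PP  lex  "park"
[1,3] (N/NP)/NP  <  k=2
[3,4] PP  lex  "with"
[4,5] NP\PP  lex  "chased"
[3,5] NP  <  k=4
[1,5] N/NP  >  k=3
[0,5] S  >  k=1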